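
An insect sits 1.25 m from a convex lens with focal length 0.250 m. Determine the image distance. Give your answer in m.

Thin-lens equation: 1/v = 1/f − 1/u = 1/(0.2500) − 1/(1.25) = 4.000 − 0.8000 = 3.200, so v = 0.312 m.
The image is real, inverted and reduced, on the far side of the lens.

0.312 m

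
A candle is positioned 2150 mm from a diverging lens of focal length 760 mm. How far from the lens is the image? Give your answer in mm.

562 mm

For a diverging lens, f = -760 mm.
Lens equation: 1/d_i = 1/f − 1/d_o = 1/(-760.0) − 1/(2150) = -0.001316 − 0.0004651 = -0.001781, so d_i = -562 mm.
The image is virtual, upright and reduced, on the same side as the object.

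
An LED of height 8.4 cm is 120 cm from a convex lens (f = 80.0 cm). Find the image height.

1/d_i = 1/f − 1/d_o = 1/(80.00) − 1/(120) = 0.004167, so d_i = 240.0 cm.
m = −d_i/d_o = -2.000.
|h_i| = |m|·h_o = 2.000 × 8.4 = 16.8 cm. The image is real, inverted and enlarged, on the far side of the lens.

16.8 cm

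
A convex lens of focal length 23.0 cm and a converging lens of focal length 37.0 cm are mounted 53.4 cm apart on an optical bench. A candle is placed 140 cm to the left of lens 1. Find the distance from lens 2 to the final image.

86.1 cm

Lens 1: 1/d_i1 = 1/f₁ − 1/d_o1 = 1/(23.0) − 1/(140) = 0.03634, so d_i1 = 27.52 cm.
The intermediate image is 27.52 cm to the right of lens 1, which is 53.4 − (27.52) = 25.88 cm to the left of lens 2, so d_o2 = +25.88 cm.
Lens 2: 1/d_i2 = 1/f₂ − 1/d_o2 = 1/(37.0) − 1/(25.88) = -0.01161, so d_i2 = -86.1 cm.
The final image is virtual, 86.1 cm to the left of lens 2 (overall magnification ≈ -0.65).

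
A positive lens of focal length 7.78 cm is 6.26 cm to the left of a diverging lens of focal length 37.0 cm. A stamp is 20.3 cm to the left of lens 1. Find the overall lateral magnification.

Lens 1: 1/d_i1 = 1/(7.78) − 1/(20.3) = 0.07927, so d_i1 = 12.61 cm; m₁ = −d_i1/d_o1 = -0.6212.
d_o2 = 6.26 − (12.61) = -6.350 cm (virtual object).
f₂ = −37.0 cm (diverging).
Lens 2: 1/d_i2 = 1/(-37.0) − 1/(-6.350) = 0.1305, so d_i2 = 7.666 cm; m₂ = −d_i2/d_o2 = +1.207.
m = m₁·m₂ = (-0.6212)(+1.207) = -0.750.

m = -0.750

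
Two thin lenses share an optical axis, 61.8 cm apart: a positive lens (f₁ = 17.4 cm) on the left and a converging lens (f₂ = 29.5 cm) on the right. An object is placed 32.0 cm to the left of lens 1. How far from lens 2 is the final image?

Lens 1: 1/d_i1 = 1/f₁ − 1/d_o1 = 1/(17.4) − 1/(32.0) = 0.02622, so d_i1 = 38.14 cm.
The intermediate image is 38.14 cm to the right of lens 1, which is 61.8 − (38.14) = 23.66 cm to the left of lens 2, so d_o2 = +23.66 cm.
Lens 2: 1/d_i2 = 1/f₂ − 1/d_o2 = 1/(29.5) − 1/(23.66) = -0.008367, so d_i2 = -120 cm.
The final image is virtual, 120 cm to the left of lens 2 (overall magnification ≈ -6.0).

120 cm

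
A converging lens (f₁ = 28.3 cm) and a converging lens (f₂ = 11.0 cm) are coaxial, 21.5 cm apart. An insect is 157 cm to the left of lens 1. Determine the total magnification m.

Lens 1: 1/d_i1 = 1/(28.3) − 1/(157) = 0.02897, so d_i1 = 34.52 cm; m₁ = −d_i1/d_o1 = -0.2199.
d_o2 = 21.5 − (34.52) = -13.02 cm (virtual object).
Lens 2: 1/d_i2 = 1/(11.0) − 1/(-13.02) = 0.1677, so d_i2 = 5.963 cm; m₂ = −d_i2/d_o2 = +0.4580.
m = m₁·m₂ = (-0.2199)(+0.4580) = -0.101.

m = -0.101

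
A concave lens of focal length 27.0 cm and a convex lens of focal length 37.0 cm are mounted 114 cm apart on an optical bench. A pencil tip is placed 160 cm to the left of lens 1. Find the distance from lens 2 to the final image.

50.7 cm

Lens 1 is diverging, so f₁ = −27.0 cm.
Lens 1: 1/d_i1 = 1/f₁ − 1/d_o1 = 1/(-27.0) − 1/(160) = -0.04329, so d_i1 = -23.10 cm.
The intermediate image is 23.10 cm to the left of lens 1 (virtual), which is 114 − (-23.10) = 137.1 cm to the left of lens 2, so d_o2 = +137.1 cm.
Lens 2: 1/d_i2 = 1/f₂ − 1/d_o2 = 1/(37.0) − 1/(137.1) = 0.01973, so d_i2 = 50.7 cm.
The final image is real, 50.7 cm to the right of lens 2 (overall magnification ≈ -0.053).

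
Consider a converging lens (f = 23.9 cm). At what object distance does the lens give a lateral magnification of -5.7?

28.1 cm

m = −d_i/d_o ⇒ d_i = −m·d_o.
1/f = 1/d_o + 1/d_i = 1/d_o − 1/(m·d_o) = (1 − 1/m)/d_o, so d_o = f(1 − 1/m) = (23.90)(1 − 1/(-5.7)) = 28.1 cm.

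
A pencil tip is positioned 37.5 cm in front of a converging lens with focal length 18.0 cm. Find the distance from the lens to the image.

Thin-lens equation: 1/q = 1/f − 1/p = 1/(18.00) − 1/(37.5) = 0.05556 − 0.02667 = 0.02889, so q = 34.6 cm.
The image is real, inverted and reduced, on the far side of the lens.

34.6 cm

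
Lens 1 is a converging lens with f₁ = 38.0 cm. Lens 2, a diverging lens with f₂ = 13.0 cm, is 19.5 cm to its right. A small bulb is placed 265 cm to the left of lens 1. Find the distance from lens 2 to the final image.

Lens 1: 1/d_i1 = 1/f₁ − 1/d_o1 = 1/(38.0) − 1/(265) = 0.02254, so d_i1 = 44.36 cm.
The intermediate image is 44.36 cm to the right of lens 1, which lies 24.86 cm to the right of lens 2 — a virtual object — so d_o2 = −24.86 cm.
Lens 2 is diverging, so f₂ = −13.0 cm.
Lens 2: 1/d_i2 = 1/f₂ − 1/d_o2 = 1/(-13.0) − 1/(-24.86) = -0.03670, so d_i2 = -27.2 cm.
The final image is virtual, 27.2 cm to the left of lens 2 (overall magnification ≈ 0.18).

27.2 cm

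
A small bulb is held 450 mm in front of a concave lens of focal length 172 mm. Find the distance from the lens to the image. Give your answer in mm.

124 mm

For a concave lens, f = -172 mm.
Lens equation: 1/q = 1/f − 1/p = 1/(-172.0) − 1/(450) = -0.005814 − 0.002222 = -0.008036, so q = -124 mm.
The image is virtual, upright and reduced, on the same side as the object.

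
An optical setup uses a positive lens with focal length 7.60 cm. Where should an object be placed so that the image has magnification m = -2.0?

m = −d_i/d_o ⇒ d_i = −m·d_o.
1/f = 1/d_o + 1/d_i = 1/d_o − 1/(m·d_o) = (1 − 1/m)/d_o, so d_o = f(1 − 1/m) = (7.600)(1 − 1/(-2.0)) = 11.4 cm.

11.4 cm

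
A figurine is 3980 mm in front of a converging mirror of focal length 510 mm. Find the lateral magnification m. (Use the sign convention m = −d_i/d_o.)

m = -0.147

1/d_i = 1/f − 1/d_o = 1/(510.0) − 1/(3980) = 0.001710, so d_i = 585.0 mm.
m = −d_i/d_o = −(585.0)/(3980) = -0.147.
The image is real, inverted and reduced, in front of the mirror.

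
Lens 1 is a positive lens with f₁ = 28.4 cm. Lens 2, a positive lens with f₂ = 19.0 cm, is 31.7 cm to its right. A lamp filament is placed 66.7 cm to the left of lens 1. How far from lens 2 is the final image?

9.18 cm

Lens 1: 1/d_i1 = 1/f₁ − 1/d_o1 = 1/(28.4) − 1/(66.7) = 0.02022, so d_i1 = 49.46 cm.
The intermediate image is 49.46 cm to the right of lens 1, which lies 17.76 cm to the right of lens 2 — a virtual object — so d_o2 = −17.76 cm.
Lens 2: 1/d_i2 = 1/f₂ − 1/d_o2 = 1/(19.0) − 1/(-17.76) = 0.1089, so d_i2 = 9.18 cm.
The final image is real, 9.18 cm to the right of lens 2 (overall magnification ≈ -0.38).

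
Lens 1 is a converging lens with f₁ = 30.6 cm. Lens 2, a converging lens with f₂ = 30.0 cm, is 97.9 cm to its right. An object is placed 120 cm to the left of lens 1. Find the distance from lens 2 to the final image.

Lens 1: 1/d_i1 = 1/f₁ − 1/d_o1 = 1/(30.6) − 1/(120) = 0.02435, so d_i1 = 41.07 cm.
The intermediate image is 41.07 cm to the right of lens 1, which is 97.9 − (41.07) = 56.83 cm to the left of lens 2, so d_o2 = +56.83 cm.
Lens 2: 1/d_i2 = 1/f₂ − 1/d_o2 = 1/(30.0) − 1/(56.83) = 0.01574, so d_i2 = 63.5 cm.
The final image is real, 63.5 cm to the right of lens 2 (overall magnification ≈ 0.38).

63.5 cm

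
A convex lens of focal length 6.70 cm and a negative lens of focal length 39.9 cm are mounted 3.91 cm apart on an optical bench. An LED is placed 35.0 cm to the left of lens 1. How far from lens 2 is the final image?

Lens 1: 1/d_i1 = 1/f₁ − 1/d_o1 = 1/(6.70) − 1/(35.0) = 0.1207, so d_i1 = 8.286 cm.
The intermediate image is 8.286 cm to the right of lens 1, which lies 4.376 cm to the right of lens 2 — a virtual object — so d_o2 = −4.376 cm.
Lens 2 is diverging, so f₂ = −39.9 cm.
Lens 2: 1/d_i2 = 1/f₂ − 1/d_o2 = 1/(-39.9) − 1/(-4.376) = 0.2035, so d_i2 = 4.92 cm.
The final image is real, 4.92 cm to the right of lens 2 (overall magnification ≈ -0.27).

4.92 cm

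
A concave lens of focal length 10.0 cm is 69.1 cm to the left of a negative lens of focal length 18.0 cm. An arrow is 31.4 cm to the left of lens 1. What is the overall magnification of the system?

m = +0.0459

f₁ = −10.0 cm (diverging).
Lens 1: 1/d_i1 = 1/(-10.0) − 1/(31.4) = -0.1318, so d_i1 = -7.585 cm; m₁ = −d_i1/d_o1 = +0.2416.
d_o2 = 69.1 − (-7.585) = 76.68 cm.
f₂ = −18.0 cm (diverging).
Lens 2: 1/d_i2 = 1/(-18.0) − 1/(76.68) = -0.06860, so d_i2 = -14.58 cm; m₂ = −d_i2/d_o2 = +0.1901.
m = m₁·m₂ = (+0.2416)(+0.1901) = +0.0459.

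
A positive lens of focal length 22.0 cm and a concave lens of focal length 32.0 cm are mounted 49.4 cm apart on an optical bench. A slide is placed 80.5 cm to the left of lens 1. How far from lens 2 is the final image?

12.0 cm

Lens 1: 1/d_i1 = 1/f₁ − 1/d_o1 = 1/(22.0) − 1/(80.5) = 0.03303, so d_i1 = 30.27 cm.
The intermediate image is 30.27 cm to the right of lens 1, which is 49.4 − (30.27) = 19.13 cm to the left of lens 2, so d_o2 = +19.13 cm.
Lens 2 is diverging, so f₂ = −32.0 cm.
Lens 2: 1/d_i2 = 1/f₂ − 1/d_o2 = 1/(-32.0) − 1/(19.13) = -0.08352, so d_i2 = -12.0 cm.
The final image is virtual, 12.0 cm to the left of lens 2 (overall magnification ≈ -0.24).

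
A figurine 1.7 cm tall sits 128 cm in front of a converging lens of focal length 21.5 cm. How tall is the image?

0.343 cm

1/d_i = 1/f − 1/d_o = 1/(21.50) − 1/(128) = 0.03870, so d_i = 25.84 cm.
m = −d_i/d_o = -0.2019.
|h_i| = |m|·h_o = 0.2019 × 1.7 = 0.343 cm. The image is real, inverted and reduced, on the far side of the lens.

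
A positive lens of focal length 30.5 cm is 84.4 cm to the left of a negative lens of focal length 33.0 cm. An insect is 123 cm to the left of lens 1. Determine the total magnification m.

m = -0.142

Lens 1: 1/d_i1 = 1/(30.5) − 1/(123) = 0.02466, so d_i1 = 40.56 cm; m₁ = −d_i1/d_o1 = -0.3298.
d_o2 = 84.4 − (40.56) = 43.84 cm.
f₂ = −33.0 cm (diverging).
Lens 2: 1/d_i2 = 1/(-33.0) − 1/(43.84) = -0.05311, so d_i2 = -18.83 cm; m₂ = −d_i2/d_o2 = +0.4295.
m = m₁·m₂ = (-0.3298)(+0.4295) = -0.142.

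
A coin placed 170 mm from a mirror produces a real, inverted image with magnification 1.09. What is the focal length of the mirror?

f = 88.7 mm (concave)

m = −d_i/d_o ⇒ d_i = −m·d_o = −(-1.09)·(170) = 185.3 mm.
1/f = 1/d_o + 1/d_i = 1/(170) + 1/(185.3) = 0.01128, so f = 88.7 mm.
Since f is positive, the mirror is concave.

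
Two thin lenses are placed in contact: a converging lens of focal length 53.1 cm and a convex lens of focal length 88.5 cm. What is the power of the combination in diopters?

P = +3.01 D

P₁ = 1/f₁ = 1/(0.531 m) = +1.883 D; P₂ = 1/f₂ = 1/(0.885 m) = +1.130 D.
For thin lenses in contact, P = P₁ + P₂ = (+1.883) + (+1.130) = +3.01 D.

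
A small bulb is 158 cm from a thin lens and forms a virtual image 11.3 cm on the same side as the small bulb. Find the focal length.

Virtual image ⇒ d_i = −11.3 cm.
1/f = 1/d_o + 1/d_i = 1/(158) + 1/(-11.3) = -0.08217, so f = -12.2 cm.
Since f is negative, the thin lens is diverging.

f = -12.2 cm (diverging)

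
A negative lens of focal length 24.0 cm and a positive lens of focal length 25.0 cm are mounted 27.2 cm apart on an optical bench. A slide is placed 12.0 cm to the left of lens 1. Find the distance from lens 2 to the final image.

86.3 cm

Lens 1 is diverging, so f₁ = −24.0 cm.
Lens 1: 1/d_i1 = 1/f₁ − 1/d_o1 = 1/(-24.0) − 1/(12.0) = -0.1250, so d_i1 = -8.000 cm.
The intermediate image is 8.000 cm to the left of lens 1 (virtual), which is 27.2 − (-8.000) = 35.20 cm to the left of lens 2, so d_o2 = +35.20 cm.
Lens 2: 1/d_i2 = 1/f₂ − 1/d_o2 = 1/(25.0) − 1/(35.20) = 0.01159, so d_i2 = 86.3 cm.
The final image is real, 86.3 cm to the right of lens 2 (overall magnification ≈ -1.6).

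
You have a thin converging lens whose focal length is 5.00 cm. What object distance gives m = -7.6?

5.66 cm

m = −d_i/d_o ⇒ d_i = −m·d_o.
1/f = 1/d_o + 1/d_i = 1/d_o − 1/(m·d_o) = (1 − 1/m)/d_o, so d_o = f(1 − 1/m) = (5.000)(1 − 1/(-7.6)) = 5.66 cm.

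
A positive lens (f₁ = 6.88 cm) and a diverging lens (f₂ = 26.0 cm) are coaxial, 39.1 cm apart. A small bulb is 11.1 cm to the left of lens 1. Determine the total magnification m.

m = -0.902

Lens 1: 1/d_i1 = 1/(6.88) − 1/(11.1) = 0.05526, so d_i1 = 18.10 cm; m₁ = −d_i1/d_o1 = -1.631.
d_o2 = 39.1 − (18.10) = 21.00 cm.
f₂ = −26.0 cm (diverging).
Lens 2: 1/d_i2 = 1/(-26.0) − 1/(21.00) = -0.08608, so d_i2 = -11.62 cm; m₂ = −d_i2/d_o2 = +0.5532.
m = m₁·m₂ = (-1.631)(+0.5532) = -0.902.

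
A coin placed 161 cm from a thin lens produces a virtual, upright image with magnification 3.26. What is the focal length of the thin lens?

m = −d_i/d_o ⇒ d_i = −m·d_o = −(+3.26)·(161) = -524.9 cm.
1/f = 1/d_o + 1/d_i = 1/(161) + 1/(-524.9) = 0.004306, so f = 232 cm.
Since f is positive, the thin lens is converging.

f = 232 cm (converging)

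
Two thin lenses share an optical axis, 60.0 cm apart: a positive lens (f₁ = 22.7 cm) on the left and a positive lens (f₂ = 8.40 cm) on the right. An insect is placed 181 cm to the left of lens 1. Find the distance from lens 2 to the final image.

11.2 cm

Lens 1: 1/d_i1 = 1/f₁ − 1/d_o1 = 1/(22.7) − 1/(181) = 0.03853, so d_i1 = 25.96 cm.
The intermediate image is 25.96 cm to the right of lens 1, which is 60.0 − (25.96) = 34.04 cm to the left of lens 2, so d_o2 = +34.04 cm.
Lens 2: 1/d_i2 = 1/f₂ − 1/d_o2 = 1/(8.40) − 1/(34.04) = 0.08967, so d_i2 = 11.2 cm.
The final image is real, 11.2 cm to the right of lens 2 (overall magnification ≈ 0.047).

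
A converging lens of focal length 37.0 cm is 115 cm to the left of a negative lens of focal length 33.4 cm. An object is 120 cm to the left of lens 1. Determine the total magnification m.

Lens 1: 1/d_i1 = 1/(37.0) − 1/(120) = 0.01869, so d_i1 = 53.49 cm; m₁ = −d_i1/d_o1 = -0.4458.
d_o2 = 115 − (53.49) = 61.51 cm.
f₂ = −33.4 cm (diverging).
Lens 2: 1/d_i2 = 1/(-33.4) − 1/(61.51) = -0.04620, so d_i2 = -21.65 cm; m₂ = −d_i2/d_o2 = +0.3519.
m = m₁·m₂ = (-0.4458)(+0.3519) = -0.157.

m = -0.157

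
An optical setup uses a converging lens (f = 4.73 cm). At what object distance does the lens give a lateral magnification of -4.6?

5.76 cm

m = −d_i/d_o ⇒ d_i = −m·d_o.
1/f = 1/d_o + 1/d_i = 1/d_o − 1/(m·d_o) = (1 − 1/m)/d_o, so d_o = f(1 − 1/m) = (4.730)(1 − 1/(-4.6)) = 5.76 cm.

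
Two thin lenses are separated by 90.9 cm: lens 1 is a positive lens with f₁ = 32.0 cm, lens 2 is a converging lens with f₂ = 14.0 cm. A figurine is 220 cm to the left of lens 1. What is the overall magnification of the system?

m = +0.0604

Lens 1: 1/d_i1 = 1/(32.0) − 1/(220) = 0.02670, so d_i1 = 37.45 cm; m₁ = −d_i1/d_o1 = -0.1702.
d_o2 = 90.9 − (37.45) = 53.45 cm.
Lens 2: 1/d_i2 = 1/(14.0) − 1/(53.45) = 0.05272, so d_i2 = 18.97 cm; m₂ = −d_i2/d_o2 = -0.3549.
m = m₁·m₂ = (-0.1702)(-0.3549) = +0.0604.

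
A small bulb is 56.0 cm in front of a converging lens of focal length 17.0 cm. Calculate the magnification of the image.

1/d_i = 1/f − 1/d_o = 1/(17.00) − 1/(56.0) = 0.04097, so d_i = 24.41 cm.
m = −d_i/d_o = −(24.41)/(56.0) = -0.436.
The image is real, inverted and reduced, on the far side of the lens.

m = -0.436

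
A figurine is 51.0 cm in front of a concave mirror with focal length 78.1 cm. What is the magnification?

m = +2.88

1/d_i = 1/f − 1/d_o = 1/(78.10) − 1/(51.0) = -0.006804, so d_i = -147.0 cm.
m = −d_i/d_o = −(-147.0)/(51.0) = +2.88.
The image is virtual, upright and enlarged, behind the mirror.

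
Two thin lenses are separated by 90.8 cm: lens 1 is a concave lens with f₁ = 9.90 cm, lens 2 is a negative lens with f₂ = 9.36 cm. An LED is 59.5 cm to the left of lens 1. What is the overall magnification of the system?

m = +0.0123

f₁ = −9.90 cm (diverging).
Lens 1: 1/d_i1 = 1/(-9.90) − 1/(59.5) = -0.1178, so d_i1 = -8.488 cm; m₁ = −d_i1/d_o1 = +0.1427.
d_o2 = 90.8 − (-8.488) = 99.29 cm.
f₂ = −9.36 cm (diverging).
Lens 2: 1/d_i2 = 1/(-9.36) − 1/(99.29) = -0.1169, so d_i2 = -8.554 cm; m₂ = −d_i2/d_o2 = +0.08615.
m = m₁·m₂ = (+0.1427)(+0.08615) = +0.0123.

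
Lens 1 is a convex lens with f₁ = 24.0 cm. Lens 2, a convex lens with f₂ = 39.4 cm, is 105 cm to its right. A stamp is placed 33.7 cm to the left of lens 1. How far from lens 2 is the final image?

47.9 cm

Lens 1: 1/d_i1 = 1/f₁ − 1/d_o1 = 1/(24.0) − 1/(33.7) = 0.01199, so d_i1 = 83.38 cm.
The intermediate image is 83.38 cm to the right of lens 1, which is 105 − (83.38) = 21.62 cm to the left of lens 2, so d_o2 = +21.62 cm.
Lens 2: 1/d_i2 = 1/f₂ − 1/d_o2 = 1/(39.4) − 1/(21.62) = -0.02087, so d_i2 = -47.9 cm.
The final image is virtual, 47.9 cm to the left of lens 2 (overall magnification ≈ -5.5).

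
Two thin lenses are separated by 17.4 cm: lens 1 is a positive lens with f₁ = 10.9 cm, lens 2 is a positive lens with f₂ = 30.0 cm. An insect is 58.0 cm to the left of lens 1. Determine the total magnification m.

m = -0.267

Lens 1: 1/d_i1 = 1/(10.9) − 1/(58.0) = 0.07450, so d_i1 = 13.42 cm; m₁ = −d_i1/d_o1 = -0.2314.
d_o2 = 17.4 − (13.42) = 3.980 cm.
Lens 2: 1/d_i2 = 1/(30.0) − 1/(3.980) = -0.2179, so d_i2 = -4.589 cm; m₂ = −d_i2/d_o2 = +1.153.
m = m₁·m₂ = (-0.2314)(+1.153) = -0.267.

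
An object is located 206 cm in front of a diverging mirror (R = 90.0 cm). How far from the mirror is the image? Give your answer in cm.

f = R/2 = 90.0/2 = 45.00 cm; for a diverging mirror, f = -45.00 cm.
Mirror equation: 1/q = 1/f − 1/p = 1/(-45.00) − 1/(206) = -0.02222 − 0.004854 = -0.02708, so q = -36.9 cm.
The image is virtual, upright and reduced, behind the mirror.

36.9 cm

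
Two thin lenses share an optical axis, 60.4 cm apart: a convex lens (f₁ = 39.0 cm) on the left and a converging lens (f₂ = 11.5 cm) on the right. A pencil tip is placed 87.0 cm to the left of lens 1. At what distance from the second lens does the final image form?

5.43 cm

Lens 1: 1/d_i1 = 1/f₁ − 1/d_o1 = 1/(39.0) − 1/(87.0) = 0.01415, so d_i1 = 70.69 cm.
The intermediate image is 70.69 cm to the right of lens 1, which lies 10.29 cm to the right of lens 2 — a virtual object — so d_o2 = −10.29 cm.
Lens 2: 1/d_i2 = 1/f₂ − 1/d_o2 = 1/(11.5) − 1/(-10.29) = 0.1841, so d_i2 = 5.43 cm.
The final image is real, 5.43 cm to the right of lens 2 (overall magnification ≈ -0.43).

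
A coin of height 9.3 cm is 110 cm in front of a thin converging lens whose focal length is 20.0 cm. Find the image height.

2.07 cm

1/d_i = 1/f − 1/d_o = 1/(20.00) − 1/(110) = 0.04091, so d_i = 24.44 cm.
m = −d_i/d_o = -0.2222.
|h_i| = |m|·h_o = 0.2222 × 9.3 = 2.07 cm. The image is real, inverted and reduced, on the far side of the lens.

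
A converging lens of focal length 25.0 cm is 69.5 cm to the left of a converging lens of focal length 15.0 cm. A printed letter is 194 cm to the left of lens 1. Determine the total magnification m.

m = +0.0860

Lens 1: 1/d_i1 = 1/(25.0) − 1/(194) = 0.03485, so d_i1 = 28.70 cm; m₁ = −d_i1/d_o1 = -0.1479.
d_o2 = 69.5 − (28.70) = 40.80 cm.
Lens 2: 1/d_i2 = 1/(15.0) − 1/(40.80) = 0.04216, so d_i2 = 23.72 cm; m₂ = −d_i2/d_o2 = -0.5814.
m = m₁·m₂ = (-0.1479)(-0.5814) = +0.0860.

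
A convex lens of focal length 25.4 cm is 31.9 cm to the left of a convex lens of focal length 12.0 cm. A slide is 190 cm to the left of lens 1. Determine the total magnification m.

Lens 1: 1/d_i1 = 1/(25.4) − 1/(190) = 0.03411, so d_i1 = 29.32 cm; m₁ = −d_i1/d_o1 = -0.1543.
d_o2 = 31.9 − (29.32) = 2.580 cm.
Lens 2: 1/d_i2 = 1/(12.0) − 1/(2.580) = -0.3043, so d_i2 = -3.287 cm; m₂ = −d_i2/d_o2 = +1.274.
m = m₁·m₂ = (-0.1543)(+1.274) = -0.197.

m = -0.197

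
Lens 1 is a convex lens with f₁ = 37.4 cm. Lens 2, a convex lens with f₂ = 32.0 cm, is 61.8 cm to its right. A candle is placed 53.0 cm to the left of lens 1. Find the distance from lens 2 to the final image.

Lens 1: 1/d_i1 = 1/f₁ − 1/d_o1 = 1/(37.4) − 1/(53.0) = 0.007870, so d_i1 = 127.1 cm.
The intermediate image is 127.1 cm to the right of lens 1, which lies 65.30 cm to the right of lens 2 — a virtual object — so d_o2 = −65.30 cm.
Lens 2: 1/d_i2 = 1/f₂ − 1/d_o2 = 1/(32.0) − 1/(-65.30) = 0.04656, so d_i2 = 21.5 cm.
The final image is real, 21.5 cm to the right of lens 2 (overall magnification ≈ -0.79).

21.5 cm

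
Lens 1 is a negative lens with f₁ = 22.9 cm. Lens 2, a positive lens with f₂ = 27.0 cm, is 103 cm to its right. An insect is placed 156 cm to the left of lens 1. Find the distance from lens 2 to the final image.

34.6 cm

Lens 1 is diverging, so f₁ = −22.9 cm.
Lens 1: 1/d_i1 = 1/f₁ − 1/d_o1 = 1/(-22.9) − 1/(156) = -0.05008, so d_i1 = -19.97 cm.
The intermediate image is 19.97 cm to the left of lens 1 (virtual), which is 103 − (-19.97) = 123.0 cm to the left of lens 2, so d_o2 = +123.0 cm.
Lens 2: 1/d_i2 = 1/f₂ − 1/d_o2 = 1/(27.0) − 1/(123.0) = 0.02891, so d_i2 = 34.6 cm.
The final image is real, 34.6 cm to the right of lens 2 (overall magnification ≈ -0.036).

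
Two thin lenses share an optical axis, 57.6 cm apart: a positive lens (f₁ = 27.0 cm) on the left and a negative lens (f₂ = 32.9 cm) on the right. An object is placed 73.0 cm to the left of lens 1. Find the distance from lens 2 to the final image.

Lens 1: 1/d_i1 = 1/f₁ − 1/d_o1 = 1/(27.0) − 1/(73.0) = 0.02334, so d_i1 = 42.85 cm.
The intermediate image is 42.85 cm to the right of lens 1, which is 57.6 − (42.85) = 14.75 cm to the left of lens 2, so d_o2 = +14.75 cm.
Lens 2 is diverging, so f₂ = −32.9 cm.
Lens 2: 1/d_i2 = 1/f₂ − 1/d_o2 = 1/(-32.9) − 1/(14.75) = -0.09819, so d_i2 = -10.2 cm.
The final image is virtual, 10.2 cm to the left of lens 2 (overall magnification ≈ -0.41).

10.2 cm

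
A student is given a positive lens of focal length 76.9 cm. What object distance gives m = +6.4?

64.9 cm

m = −d_i/d_o ⇒ d_i = −m·d_o.
1/f = 1/d_o + 1/d_i = 1/d_o − 1/(m·d_o) = (1 − 1/m)/d_o, so d_o = f(1 − 1/m) = (76.90)(1 − 1/(+6.4)) = 64.9 cm.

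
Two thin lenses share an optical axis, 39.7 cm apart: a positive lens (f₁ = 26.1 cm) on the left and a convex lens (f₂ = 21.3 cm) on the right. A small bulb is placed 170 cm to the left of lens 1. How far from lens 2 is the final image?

Lens 1: 1/d_i1 = 1/f₁ − 1/d_o1 = 1/(26.1) − 1/(170) = 0.03243, so d_i1 = 30.83 cm.
The intermediate image is 30.83 cm to the right of lens 1, which is 39.7 − (30.83) = 8.870 cm to the left of lens 2, so d_o2 = +8.870 cm.
Lens 2: 1/d_i2 = 1/f₂ − 1/d_o2 = 1/(21.3) − 1/(8.870) = -0.06579, so d_i2 = -15.2 cm.
The final image is virtual, 15.2 cm to the left of lens 2 (overall magnification ≈ -0.31).

15.2 cm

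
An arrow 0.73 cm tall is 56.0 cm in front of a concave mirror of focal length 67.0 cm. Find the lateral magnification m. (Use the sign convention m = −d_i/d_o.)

m = +6.09

1/d_i = 1/f − 1/d_o = 1/(67.00) − 1/(56.0) = -0.002932, so d_i = -341.1 cm.
m = −d_i/d_o = −(-341.1)/(56.0) = +6.09.
The image is virtual, upright and enlarged, behind the mirror.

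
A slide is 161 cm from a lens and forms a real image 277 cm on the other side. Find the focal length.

f = 102 cm (converging)

Real image ⇒ d_i = +277 cm.
1/f = 1/d_o + 1/d_i = 1/(161) + 1/(277) = 0.009821, so f = 102 cm.
Since f is positive, the lens is converging.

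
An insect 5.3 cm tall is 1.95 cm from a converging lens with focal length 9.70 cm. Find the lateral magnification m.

m = +1.25

1/d_i = 1/f − 1/d_o = 1/(9.700) − 1/(1.95) = -0.4097, so d_i = -2.441 cm.
m = −d_i/d_o = −(-2.441)/(1.95) = +1.25.
The image is virtual, upright and enlarged, on the same side as the object.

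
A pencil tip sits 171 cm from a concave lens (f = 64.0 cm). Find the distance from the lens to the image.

46.6 cm

For a concave lens, f = -64.0 cm.
Thin-lens equation: 1/q = 1/f − 1/p = 1/(-64.00) − 1/(171) = -0.01562 − 0.005848 = -0.02147, so q = -46.6 cm.
The image is virtual, upright and reduced, on the same side as the object.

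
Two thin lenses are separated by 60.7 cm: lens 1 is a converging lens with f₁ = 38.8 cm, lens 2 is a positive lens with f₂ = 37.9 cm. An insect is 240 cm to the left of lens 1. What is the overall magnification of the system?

m = -0.311

Lens 1: 1/d_i1 = 1/(38.8) − 1/(240) = 0.02161, so d_i1 = 46.28 cm; m₁ = −d_i1/d_o1 = -0.1928.
d_o2 = 60.7 − (46.28) = 14.42 cm.
Lens 2: 1/d_i2 = 1/(37.9) − 1/(14.42) = -0.04296, so d_i2 = -23.28 cm; m₂ = −d_i2/d_o2 = +1.614.
m = m₁·m₂ = (-0.1928)(+1.614) = -0.311.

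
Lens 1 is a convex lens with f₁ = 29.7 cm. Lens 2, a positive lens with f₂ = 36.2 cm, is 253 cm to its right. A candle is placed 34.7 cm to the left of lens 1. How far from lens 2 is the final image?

159 cm

Lens 1: 1/d_i1 = 1/f₁ − 1/d_o1 = 1/(29.7) − 1/(34.7) = 0.004852, so d_i1 = 206.1 cm.
The intermediate image is 206.1 cm to the right of lens 1, which is 253 − (206.1) = 46.90 cm to the left of lens 2, so d_o2 = +46.90 cm.
Lens 2: 1/d_i2 = 1/f₂ − 1/d_o2 = 1/(36.2) − 1/(46.90) = 0.006302, so d_i2 = 159 cm.
The final image is real, 159 cm to the right of lens 2 (overall magnification ≈ 20).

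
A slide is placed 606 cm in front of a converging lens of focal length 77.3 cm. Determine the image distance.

Lens equation: 1/s_i = 1/f − 1/s_o = 1/(77.30) − 1/(606) = 0.01294 − 0.001650 = 0.01129, so s_i = 88.6 cm.
The image is real, inverted and reduced, on the far side of the lens.

88.6 cm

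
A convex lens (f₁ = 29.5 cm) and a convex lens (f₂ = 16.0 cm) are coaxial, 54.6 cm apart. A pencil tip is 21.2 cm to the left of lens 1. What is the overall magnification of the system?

Lens 1: 1/d_i1 = 1/(29.5) − 1/(21.2) = -0.01327, so d_i1 = -75.35 cm; m₁ = −d_i1/d_o1 = +3.554.
d_o2 = 54.6 − (-75.35) = 129.9 cm.
Lens 2: 1/d_i2 = 1/(16.0) − 1/(129.9) = 0.05480, so d_i2 = 18.25 cm; m₂ = −d_i2/d_o2 = -0.1405.
m = m₁·m₂ = (+3.554)(-0.1405) = -0.499.

m = -0.499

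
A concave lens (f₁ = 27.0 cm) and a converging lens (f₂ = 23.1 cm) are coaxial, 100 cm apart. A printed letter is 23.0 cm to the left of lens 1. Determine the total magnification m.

m = -0.140

f₁ = −27.0 cm (diverging).
Lens 1: 1/d_i1 = 1/(-27.0) − 1/(23.0) = -0.08052, so d_i1 = -12.42 cm; m₁ = −d_i1/d_o1 = +0.5400.
d_o2 = 100 − (-12.42) = 112.4 cm.
Lens 2: 1/d_i2 = 1/(23.1) − 1/(112.4) = 0.03439, so d_i2 = 29.08 cm; m₂ = −d_i2/d_o2 = -0.2587.
m = m₁·m₂ = (+0.5400)(-0.2587) = -0.140.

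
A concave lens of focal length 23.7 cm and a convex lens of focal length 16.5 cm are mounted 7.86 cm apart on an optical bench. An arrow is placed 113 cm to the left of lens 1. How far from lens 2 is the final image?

Lens 1 is diverging, so f₁ = −23.7 cm.
Lens 1: 1/d_i1 = 1/f₁ − 1/d_o1 = 1/(-23.7) − 1/(113) = -0.05104, so d_i1 = -19.59 cm.
The intermediate image is 19.59 cm to the left of lens 1 (virtual), which is 7.86 − (-19.59) = 27.45 cm to the left of lens 2, so d_o2 = +27.45 cm.
Lens 2: 1/d_i2 = 1/f₂ − 1/d_o2 = 1/(16.5) − 1/(27.45) = 0.02418, so d_i2 = 41.4 cm.
The final image is real, 41.4 cm to the right of lens 2 (overall magnification ≈ -0.26).

41.4 cm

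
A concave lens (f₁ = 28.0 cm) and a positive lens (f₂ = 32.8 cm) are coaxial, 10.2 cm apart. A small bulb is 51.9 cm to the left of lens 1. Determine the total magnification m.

m = +2.61

f₁ = −28.0 cm (diverging).
Lens 1: 1/d_i1 = 1/(-28.0) − 1/(51.9) = -0.05498, so d_i1 = -18.19 cm; m₁ = −d_i1/d_o1 = +0.3505.
d_o2 = 10.2 − (-18.19) = 28.39 cm.
Lens 2: 1/d_i2 = 1/(32.8) − 1/(28.39) = -0.004736, so d_i2 = -211.2 cm; m₂ = −d_i2/d_o2 = +7.438.
m = m₁·m₂ = (+0.3505)(+7.438) = +2.61.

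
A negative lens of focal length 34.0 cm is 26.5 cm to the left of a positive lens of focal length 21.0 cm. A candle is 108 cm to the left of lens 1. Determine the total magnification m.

f₁ = −34.0 cm (diverging).
Lens 1: 1/d_i1 = 1/(-34.0) − 1/(108) = -0.03867, so d_i1 = -25.86 cm; m₁ = −d_i1/d_o1 = +0.2394.
d_o2 = 26.5 − (-25.86) = 52.36 cm.
Lens 2: 1/d_i2 = 1/(21.0) − 1/(52.36) = 0.02852, so d_i2 = 35.06 cm; m₂ = −d_i2/d_o2 = -0.6696.
m = m₁·m₂ = (+0.2394)(-0.6696) = -0.160.

m = -0.160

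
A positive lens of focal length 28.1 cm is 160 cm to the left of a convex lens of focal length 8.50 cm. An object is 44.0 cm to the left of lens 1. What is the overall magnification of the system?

Lens 1: 1/d_i1 = 1/(28.1) − 1/(44.0) = 0.01286, so d_i1 = 77.76 cm; m₁ = −d_i1/d_o1 = -1.767.
d_o2 = 160 − (77.76) = 82.24 cm.
Lens 2: 1/d_i2 = 1/(8.50) − 1/(82.24) = 0.1055, so d_i2 = 9.480 cm; m₂ = −d_i2/d_o2 = -0.1153.
m = m₁·m₂ = (-1.767)(-0.1153) = +0.204.

m = +0.204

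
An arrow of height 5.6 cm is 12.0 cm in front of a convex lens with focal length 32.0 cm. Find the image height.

1/d_i = 1/f − 1/d_o = 1/(32.00) − 1/(12.0) = -0.05208, so d_i = -19.20 cm.
m = −d_i/d_o = +1.600.
|h_i| = |m|·h_o = 1.600 × 5.6 = 8.96 cm. The image is virtual, upright and enlarged, on the same side as the object.

8.96 cm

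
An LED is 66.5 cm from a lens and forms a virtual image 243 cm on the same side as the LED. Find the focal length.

Virtual image ⇒ d_i = −243 cm.
1/f = 1/d_o + 1/d_i = 1/(66.5) + 1/(-243) = 0.01092, so f = 91.6 cm.
Since f is positive, the lens is converging.

f = 91.6 cm (converging)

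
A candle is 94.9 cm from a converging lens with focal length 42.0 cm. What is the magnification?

m = -0.794

1/d_i = 1/f − 1/d_o = 1/(42.00) − 1/(94.9) = 0.01327, so d_i = 75.35 cm.
m = −d_i/d_o = −(75.35)/(94.9) = -0.794.
The image is real, inverted and reduced, on the far side of the lens.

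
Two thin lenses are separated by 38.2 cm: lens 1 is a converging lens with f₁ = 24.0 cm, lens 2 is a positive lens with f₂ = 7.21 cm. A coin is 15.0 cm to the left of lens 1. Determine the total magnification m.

m = -0.271

Lens 1: 1/d_i1 = 1/(24.0) − 1/(15.0) = -0.02500, so d_i1 = -40.00 cm; m₁ = −d_i1/d_o1 = +2.667.
d_o2 = 38.2 − (-40.00) = 78.20 cm.
Lens 2: 1/d_i2 = 1/(7.21) − 1/(78.20) = 0.1259, so d_i2 = 7.942 cm; m₂ = −d_i2/d_o2 = -0.1016.
m = m₁·m₂ = (+2.667)(-0.1016) = -0.271.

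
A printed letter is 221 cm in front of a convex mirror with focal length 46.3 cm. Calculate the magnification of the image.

m = +0.173

For a convex mirror, f = -46.3 cm.
1/d_i = 1/f − 1/d_o = 1/(-46.30) − 1/(221) = -0.02612, so d_i = -38.28 cm.
m = −d_i/d_o = −(-38.28)/(221) = +0.173.
The image is virtual, upright and reduced, behind the mirror.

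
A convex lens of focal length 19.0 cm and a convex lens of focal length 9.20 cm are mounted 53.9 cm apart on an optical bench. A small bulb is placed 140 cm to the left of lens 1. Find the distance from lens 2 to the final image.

Lens 1: 1/d_i1 = 1/f₁ − 1/d_o1 = 1/(19.0) − 1/(140) = 0.04549, so d_i1 = 21.98 cm.
The intermediate image is 21.98 cm to the right of lens 1, which is 53.9 − (21.98) = 31.92 cm to the left of lens 2, so d_o2 = +31.92 cm.
Lens 2: 1/d_i2 = 1/f₂ − 1/d_o2 = 1/(9.20) − 1/(31.92) = 0.07737, so d_i2 = 12.9 cm.
The final image is real, 12.9 cm to the right of lens 2 (overall magnification ≈ 0.064).

12.9 cm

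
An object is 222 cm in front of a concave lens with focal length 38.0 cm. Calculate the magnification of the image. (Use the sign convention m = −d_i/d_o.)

For a concave lens, f = -38.0 cm.
1/d_i = 1/f − 1/d_o = 1/(-38.00) − 1/(222) = -0.03082, so d_i = -32.45 cm.
m = −d_i/d_o = −(-32.45)/(222) = +0.146.
The image is virtual, upright and reduced, on the same side as the object.

m = +0.146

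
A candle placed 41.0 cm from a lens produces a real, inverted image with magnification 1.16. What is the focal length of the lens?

f = 22.0 cm (converging)

m = −d_i/d_o ⇒ d_i = −m·d_o = −(-1.16)·(41.0) = 47.56 cm.
1/f = 1/d_o + 1/d_i = 1/(41.0) + 1/(47.56) = 0.04542, so f = 22.0 cm.
Since f is positive, the lens is converging.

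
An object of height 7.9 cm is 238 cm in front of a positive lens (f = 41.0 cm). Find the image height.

1/d_i = 1/f − 1/d_o = 1/(41.00) − 1/(238) = 0.02019, so d_i = 49.53 cm.
m = −d_i/d_o = -0.2081.
|h_i| = |m|·h_o = 0.2081 × 7.9 = 1.64 cm. The image is real, inverted and reduced, on the far side of the lens.

1.64 cm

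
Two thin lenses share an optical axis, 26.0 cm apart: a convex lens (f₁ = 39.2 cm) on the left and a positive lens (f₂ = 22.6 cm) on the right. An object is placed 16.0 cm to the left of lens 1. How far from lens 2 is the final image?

Lens 1: 1/d_i1 = 1/f₁ − 1/d_o1 = 1/(39.2) − 1/(16.0) = -0.03699, so d_i1 = -27.03 cm.
The intermediate image is 27.03 cm to the left of lens 1 (virtual), which is 26.0 − (-27.03) = 53.03 cm to the left of lens 2, so d_o2 = +53.03 cm.
Lens 2: 1/d_i2 = 1/f₂ − 1/d_o2 = 1/(22.6) − 1/(53.03) = 0.02539, so d_i2 = 39.4 cm.
The final image is real, 39.4 cm to the right of lens 2 (overall magnification ≈ -1.3).

39.4 cm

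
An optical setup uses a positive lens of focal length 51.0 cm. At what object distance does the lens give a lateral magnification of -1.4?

m = −d_i/d_o ⇒ d_i = −m·d_o.
1/f = 1/d_o + 1/d_i = 1/d_o − 1/(m·d_o) = (1 − 1/m)/d_o, so d_o = f(1 − 1/m) = (51.00)(1 − 1/(-1.4)) = 87.4 cm.

87.4 cm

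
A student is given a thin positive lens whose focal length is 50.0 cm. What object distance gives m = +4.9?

39.8 cm

m = −d_i/d_o ⇒ d_i = −m·d_o.
1/f = 1/d_o + 1/d_i = 1/d_o − 1/(m·d_o) = (1 − 1/m)/d_o, so d_o = f(1 − 1/m) = (50.00)(1 − 1/(+4.9)) = 39.8 cm.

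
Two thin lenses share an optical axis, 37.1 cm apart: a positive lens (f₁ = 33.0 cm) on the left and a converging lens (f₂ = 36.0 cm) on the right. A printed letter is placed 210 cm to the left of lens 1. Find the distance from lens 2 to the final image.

1.94 cm

Lens 1: 1/d_i1 = 1/f₁ − 1/d_o1 = 1/(33.0) − 1/(210) = 0.02554, so d_i1 = 39.15 cm.
The intermediate image is 39.15 cm to the right of lens 1, which lies 2.050 cm to the right of lens 2 — a virtual object — so d_o2 = −2.050 cm.
Lens 2: 1/d_i2 = 1/f₂ − 1/d_o2 = 1/(36.0) − 1/(-2.050) = 0.5156, so d_i2 = 1.94 cm.
The final image is real, 1.94 cm to the right of lens 2 (overall magnification ≈ -0.18).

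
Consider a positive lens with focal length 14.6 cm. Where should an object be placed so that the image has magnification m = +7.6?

m = −d_i/d_o ⇒ d_i = −m·d_o.
1/f = 1/d_o + 1/d_i = 1/d_o − 1/(m·d_o) = (1 − 1/m)/d_o, so d_o = f(1 − 1/m) = (14.60)(1 − 1/(+7.6)) = 12.7 cm.

12.7 cm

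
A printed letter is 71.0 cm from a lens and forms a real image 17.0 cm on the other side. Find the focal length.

Real image ⇒ d_i = +17.0 cm.
1/f = 1/d_o + 1/d_i = 1/(71.0) + 1/(17.0) = 0.07291, so f = 13.7 cm.
Since f is positive, the lens is converging.

f = 13.7 cm (converging)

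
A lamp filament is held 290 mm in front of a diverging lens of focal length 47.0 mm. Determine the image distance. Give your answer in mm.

For a diverging lens, f = -47.0 mm.
Lens equation: 1/s_i = 1/f − 1/s_o = 1/(-47.00) − 1/(290) = -0.02128 − 0.003448 = -0.02472, so s_i = -40.4 mm.
The image is virtual, upright and reduced, on the same side as the object.

40.4 mm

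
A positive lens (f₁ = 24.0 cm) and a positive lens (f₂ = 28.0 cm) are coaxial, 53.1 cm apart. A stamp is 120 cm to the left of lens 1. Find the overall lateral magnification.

Lens 1: 1/d_i1 = 1/(24.0) − 1/(120) = 0.03333, so d_i1 = 30.00 cm; m₁ = −d_i1/d_o1 = -0.2500.
d_o2 = 53.1 − (30.00) = 23.10 cm.
Lens 2: 1/d_i2 = 1/(28.0) − 1/(23.10) = -0.007576, so d_i2 = -132.0 cm; m₂ = −d_i2/d_o2 = +5.714.
m = m₁·m₂ = (-0.2500)(+5.714) = -1.43.

m = -1.43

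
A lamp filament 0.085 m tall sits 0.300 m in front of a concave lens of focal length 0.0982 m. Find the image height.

0.0210 m

For a concave lens, f = -0.0982 m.
1/d_i = 1/f − 1/d_o = 1/(-0.09820) − 1/(0.300) = -13.52, so d_i = -0.07398 m.
m = −d_i/d_o = +0.2466.
|h_i| = |m|·h_o = 0.2466 × 0.085 = 0.0210 m. The image is virtual, upright and reduced, on the same side as the object.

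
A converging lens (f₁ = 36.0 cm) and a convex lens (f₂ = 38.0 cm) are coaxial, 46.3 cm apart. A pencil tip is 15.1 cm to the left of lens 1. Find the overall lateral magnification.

m = -1.91

Lens 1: 1/d_i1 = 1/(36.0) − 1/(15.1) = -0.03845, so d_i1 = -26.01 cm; m₁ = −d_i1/d_o1 = +1.723.
d_o2 = 46.3 − (-26.01) = 72.31 cm.
Lens 2: 1/d_i2 = 1/(38.0) − 1/(72.31) = 0.01249, so d_i2 = 80.09 cm; m₂ = −d_i2/d_o2 = -1.108.
m = m₁·m₂ = (+1.723)(-1.108) = -1.91.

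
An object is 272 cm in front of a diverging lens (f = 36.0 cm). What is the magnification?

m = +0.117

For a diverging lens, f = -36.0 cm.
1/d_i = 1/f − 1/d_o = 1/(-36.00) − 1/(272) = -0.03145, so d_i = -31.79 cm.
m = −d_i/d_o = −(-31.79)/(272) = +0.117.
The image is virtual, upright and reduced, on the same side as the object.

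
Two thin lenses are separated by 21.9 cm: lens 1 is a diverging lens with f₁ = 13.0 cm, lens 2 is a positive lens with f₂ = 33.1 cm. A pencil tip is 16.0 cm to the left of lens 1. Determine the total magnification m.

f₁ = −13.0 cm (diverging).
Lens 1: 1/d_i1 = 1/(-13.0) − 1/(16.0) = -0.1394, so d_i1 = -7.172 cm; m₁ = −d_i1/d_o1 = +0.4482.
d_o2 = 21.9 − (-7.172) = 29.07 cm.
Lens 2: 1/d_i2 = 1/(33.1) − 1/(29.07) = -0.004188, so d_i2 = -238.8 cm; m₂ = −d_i2/d_o2 = +8.213.
m = m₁·m₂ = (+0.4482)(+8.213) = +3.68.

m = +3.68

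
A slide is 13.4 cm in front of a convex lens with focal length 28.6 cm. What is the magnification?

m = +1.88

1/d_i = 1/f − 1/d_o = 1/(28.60) − 1/(13.4) = -0.03966, so d_i = -25.21 cm.
m = −d_i/d_o = −(-25.21)/(13.4) = +1.88.
The image is virtual, upright and enlarged, on the same side as the object.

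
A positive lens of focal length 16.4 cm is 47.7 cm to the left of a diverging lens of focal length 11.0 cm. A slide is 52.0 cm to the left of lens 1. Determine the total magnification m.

m = -0.146

Lens 1: 1/d_i1 = 1/(16.4) − 1/(52.0) = 0.04174, so d_i1 = 23.96 cm; m₁ = −d_i1/d_o1 = -0.4608.
d_o2 = 47.7 − (23.96) = 23.74 cm.
f₂ = −11.0 cm (diverging).
Lens 2: 1/d_i2 = 1/(-11.0) − 1/(23.74) = -0.1330, so d_i2 = -7.517 cm; m₂ = −d_i2/d_o2 = +0.3166.
m = m₁·m₂ = (-0.4608)(+0.3166) = -0.146.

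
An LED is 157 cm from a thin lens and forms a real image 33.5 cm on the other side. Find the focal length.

f = 27.6 cm (converging)

Real image ⇒ d_i = +33.5 cm.
1/f = 1/d_o + 1/d_i = 1/(157) + 1/(33.5) = 0.03622, so f = 27.6 cm.
Since f is positive, the thin lens is converging.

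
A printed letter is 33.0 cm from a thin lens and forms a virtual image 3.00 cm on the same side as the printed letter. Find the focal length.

Virtual image ⇒ d_i = −3.00 cm.
1/f = 1/d_o + 1/d_i = 1/(33.0) + 1/(-3.00) = -0.3030, so f = -3.30 cm.
Since f is negative, the thin lens is diverging.

f = -3.30 cm (diverging)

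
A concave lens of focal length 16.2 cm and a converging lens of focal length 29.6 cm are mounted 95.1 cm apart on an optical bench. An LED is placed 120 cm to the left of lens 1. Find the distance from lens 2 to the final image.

Lens 1 is diverging, so f₁ = −16.2 cm.
Lens 1: 1/d_i1 = 1/f₁ − 1/d_o1 = 1/(-16.2) − 1/(120) = -0.07006, so d_i1 = -14.27 cm.
The intermediate image is 14.27 cm to the left of lens 1 (virtual), which is 95.1 − (-14.27) = 109.4 cm to the left of lens 2, so d_o2 = +109.4 cm.
Lens 2: 1/d_i2 = 1/f₂ − 1/d_o2 = 1/(29.6) − 1/(109.4) = 0.02464, so d_i2 = 40.6 cm.
The final image is real, 40.6 cm to the right of lens 2 (overall magnification ≈ -0.044).

40.6 cm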